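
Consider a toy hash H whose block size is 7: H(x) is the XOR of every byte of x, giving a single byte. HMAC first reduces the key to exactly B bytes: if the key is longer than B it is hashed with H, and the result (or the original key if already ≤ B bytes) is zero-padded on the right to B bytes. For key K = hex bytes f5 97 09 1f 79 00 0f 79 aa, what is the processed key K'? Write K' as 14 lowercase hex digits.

|K| = 9 > B = 7, so first hash the key.
H(K): XOR f5⊕97⊕09⊕1f⊕79⊕00⊕0f⊕79⊕aa = d1.
Zero-pad H(K) = d1 to 7 bytes: K' = d1 00 00 00 00 00 00.

d1000000000000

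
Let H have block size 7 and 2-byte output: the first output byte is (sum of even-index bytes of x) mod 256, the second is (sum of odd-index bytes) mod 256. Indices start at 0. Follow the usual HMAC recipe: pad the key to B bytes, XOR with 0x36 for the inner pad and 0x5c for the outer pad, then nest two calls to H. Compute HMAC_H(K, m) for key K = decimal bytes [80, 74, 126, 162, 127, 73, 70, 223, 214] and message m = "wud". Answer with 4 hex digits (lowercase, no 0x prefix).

Key decimal bytes [80, 74, 126, 162, 127, 73, 70, 223, 214] = 50 4a 7e a2 7f 49 46 df d6 is 9 bytes > B = 7, so hash it first: H(key) = 69 14, then zero-pad to 7 bytes: K' = 69 14 00 00 00 00 00.
K' ⊕ ipad = 5f 22 36 36 36 36 36.  K' ⊕ opad = 35 48 5c 5c 5c 5c 5c.
Inner input = (K'⊕ipad) ∥ m = 5f 22 36 36 36 36 36 ∥ 77 75 64.
Inner hash: even-index sum = 374 mod 256 = 118; odd-index sum = 361 mod 256 = 105 → 76 69.
Outer input = (K'⊕opad) ∥ inner = 35 48 5c 5c 5c 5c 5c ∥ 76 69.
Outer hash (tag): even-index sum = 434 mod 256 = 178; odd-index sum = 374 mod 256 = 118 → b2 76.

b276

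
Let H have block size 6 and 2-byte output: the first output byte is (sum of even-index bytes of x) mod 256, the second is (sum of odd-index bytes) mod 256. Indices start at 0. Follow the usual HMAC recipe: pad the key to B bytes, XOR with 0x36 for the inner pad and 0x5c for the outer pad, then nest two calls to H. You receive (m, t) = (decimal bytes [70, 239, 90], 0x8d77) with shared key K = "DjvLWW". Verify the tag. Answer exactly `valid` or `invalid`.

invalid

Key "DjvLWW" = 44 6a 76 4c 57 57 is exactly B = 6 bytes: K' = 44 6a 76 4c 57 57.
K' ⊕ ipad = 72 5c 40 7a 61 61; K' ⊕ opad = 18 36 2a 10 0b 0b.
Inner hash: even-index sum = 435 mod 256 = 179; odd-index sum = 550 mod 256 = 38 → b3 26.
Outer hash (recomputed tag): even-index sum = 256 mod 256 = 0; odd-index sum = 119 mod 256 = 119 → 00 77.
Recomputed tag = 0077; claimed = 8d77 → mismatch.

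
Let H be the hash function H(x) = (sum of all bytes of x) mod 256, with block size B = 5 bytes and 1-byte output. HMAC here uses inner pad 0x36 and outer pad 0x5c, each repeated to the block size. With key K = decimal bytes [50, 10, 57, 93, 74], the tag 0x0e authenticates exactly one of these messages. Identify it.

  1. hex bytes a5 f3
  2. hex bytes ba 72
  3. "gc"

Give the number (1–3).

Key decimal bytes [50, 10, 57, 93, 74] = 32 0a 39 5d 4a is exactly B = 5 bytes: K' = 32 0a 39 5d 4a.
K' ⊕ ipad = 04 3c 0f 6b 7c; K' ⊕ opad = 6e 56 65 01 16.
m1: inner = H(04 3c 0f 6b 7c a5 f3) = ce; tag = H(6e 56 65 01 16 ce) = 0e ← matches
m2: inner = H(04 3c 0f 6b 7c ba 72) = 62; tag = H(6e 56 65 01 16 62) = a2
m3: inner = H(04 3c 0f 6b 7c 67 63) = 00; tag = H(6e 56 65 01 16 00) = 40

1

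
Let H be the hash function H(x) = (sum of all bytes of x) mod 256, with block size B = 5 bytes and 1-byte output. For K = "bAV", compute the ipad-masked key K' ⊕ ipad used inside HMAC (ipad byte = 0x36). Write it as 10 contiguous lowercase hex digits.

5477603636

Key "bAV" = 62 41 56 is 3 bytes ≤ B = 5; zero-pad to 5 bytes: K' = 62 41 56 00 00.
XOR each byte with 0x36: 62⊕36=54, 41⊕36=77, 56⊕36=60, 00⊕36=36, 00⊕36=36.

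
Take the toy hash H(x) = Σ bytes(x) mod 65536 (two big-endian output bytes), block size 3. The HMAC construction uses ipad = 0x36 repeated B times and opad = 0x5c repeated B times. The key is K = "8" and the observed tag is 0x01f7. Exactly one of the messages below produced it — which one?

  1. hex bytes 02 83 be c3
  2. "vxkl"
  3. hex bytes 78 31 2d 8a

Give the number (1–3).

3

Key "8" = 38 is 1 byte ≤ B = 3; zero-pad to 3 bytes: K' = 38 00 00.
K' ⊕ ipad = 0e 36 36; K' ⊕ opad = 64 5c 5c.
m1: inner = H(0e 36 36 02 83 be c3) = 02 80; tag = H(64 5c 5c 02 80) = 019e
m2: inner = H(0e 36 36 76 78 6b 6c) = 02 3f; tag = H(64 5c 5c 02 3f) = 015d
m3: inner = H(0e 36 36 78 31 2d 8a) = 01 da; tag = H(64 5c 5c 01 da) = 01f7 ← matches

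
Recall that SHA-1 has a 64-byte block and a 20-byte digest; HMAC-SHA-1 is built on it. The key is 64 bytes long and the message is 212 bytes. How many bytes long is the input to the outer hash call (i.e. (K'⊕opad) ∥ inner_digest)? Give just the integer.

Key is 64 ≤ 64 bytes, zero-padded: |K'| = 64.
Outer input = (K'⊕opad) ∥ H(inner) → 64 + 20 = 84 bytes.

84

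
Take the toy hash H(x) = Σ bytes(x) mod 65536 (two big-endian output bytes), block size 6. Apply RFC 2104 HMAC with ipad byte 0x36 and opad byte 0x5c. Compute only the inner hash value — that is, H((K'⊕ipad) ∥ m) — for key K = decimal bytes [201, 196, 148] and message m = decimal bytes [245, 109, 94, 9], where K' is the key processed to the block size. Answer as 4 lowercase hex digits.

04fe

Key decimal bytes [201, 196, 148] = c9 c4 94 is 3 bytes ≤ B = 6; zero-pad to 6 bytes: K' = c9 c4 94 00 00 00.
K' ⊕ ipad = ff f2 a2 36 36 36.
Inner input = ff f2 a2 36 36 36 ∥ f5 6d 5e 09.
Inner hash: sum = 255+242+162+54+54+54+245+109+94+9 = 1278 → 04 fe.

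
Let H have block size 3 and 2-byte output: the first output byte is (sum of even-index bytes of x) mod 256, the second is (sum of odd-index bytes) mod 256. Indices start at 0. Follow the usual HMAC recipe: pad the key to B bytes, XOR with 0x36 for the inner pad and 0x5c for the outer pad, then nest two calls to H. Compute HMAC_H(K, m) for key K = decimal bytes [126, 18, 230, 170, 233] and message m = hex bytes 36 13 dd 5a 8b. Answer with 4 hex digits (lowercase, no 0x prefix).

95fe

Key decimal bytes [126, 18, 230, 170, 233] = 7e 12 e6 aa e9 is 5 bytes > B = 3, so hash it first: H(key) = 4d bc, then zero-pad to 3 bytes: K' = 4d bc 00.
K' ⊕ ipad = 7b 8a 36.  K' ⊕ opad = 11 e0 5c.
Inner input = (K'⊕ipad) ∥ m = 7b 8a 36 ∥ 36 13 dd 5a 8b.
Inner hash: even-index sum = 286 mod 256 = 30; odd-index sum = 552 mod 256 = 40 → 1e 28.
Outer input = (K'⊕opad) ∥ inner = 11 e0 5c ∥ 1e 28.
Outer hash (tag): even-index sum = 149 mod 256 = 149; odd-index sum = 254 mod 256 = 254 → 95 fe.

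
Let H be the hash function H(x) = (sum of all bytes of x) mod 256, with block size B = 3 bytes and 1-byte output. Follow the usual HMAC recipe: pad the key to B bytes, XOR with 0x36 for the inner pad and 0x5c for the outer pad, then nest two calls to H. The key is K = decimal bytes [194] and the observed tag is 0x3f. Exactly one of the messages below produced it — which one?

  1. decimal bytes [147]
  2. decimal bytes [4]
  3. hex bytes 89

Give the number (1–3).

3

Key decimal bytes [194] = c2 is 1 byte ≤ B = 3; zero-pad to 3 bytes: K' = c2 00 00.
K' ⊕ ipad = f4 36 36; K' ⊕ opad = 9e 5c 5c.
m1: inner = H(f4 36 36 93) = f3; tag = H(9e 5c 5c f3) = 49
m2: inner = H(f4 36 36 04) = 64; tag = H(9e 5c 5c 64) = ba
m3: inner = H(f4 36 36 89) = e9; tag = H(9e 5c 5c e9) = 3f ← matches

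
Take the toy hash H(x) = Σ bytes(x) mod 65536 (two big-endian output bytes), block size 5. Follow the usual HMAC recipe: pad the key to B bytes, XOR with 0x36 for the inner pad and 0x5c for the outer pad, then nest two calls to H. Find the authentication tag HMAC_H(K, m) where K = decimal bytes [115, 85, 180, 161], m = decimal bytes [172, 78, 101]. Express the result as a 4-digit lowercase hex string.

Key decimal bytes [115, 85, 180, 161] = 73 55 b4 a1 is 4 bytes ≤ B = 5; zero-pad to 5 bytes: K' = 73 55 b4 a1 00.
K' ⊕ ipad = 45 63 82 97 36.  K' ⊕ opad = 2f 09 e8 fd 5c.
Inner input = (K'⊕ipad) ∥ m = 45 63 82 97 36 ∥ ac 4e 65.
Inner hash: sum = 69+99+130+151+54+172+78+101 = 854 → 03 56.
Outer input = (K'⊕opad) ∥ inner = 2f 09 e8 fd 5c ∥ 03 56.
Outer hash (tag): sum = 47+9+232+253+92+3+86 = 722 → 02 d2.

02d2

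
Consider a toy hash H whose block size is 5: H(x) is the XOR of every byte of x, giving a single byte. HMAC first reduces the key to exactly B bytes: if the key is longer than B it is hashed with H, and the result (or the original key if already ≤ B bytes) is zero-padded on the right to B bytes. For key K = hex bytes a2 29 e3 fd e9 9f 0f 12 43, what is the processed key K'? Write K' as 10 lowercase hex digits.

bd00000000

|K| = 9 > B = 5, so first hash the key.
H(K): XOR a2⊕29⊕e3⊕fd⊕e9⊕9f⊕0f⊕12⊕43 = bd.
Zero-pad H(K) = bd to 5 bytes: K' = bd 00 00 00 00.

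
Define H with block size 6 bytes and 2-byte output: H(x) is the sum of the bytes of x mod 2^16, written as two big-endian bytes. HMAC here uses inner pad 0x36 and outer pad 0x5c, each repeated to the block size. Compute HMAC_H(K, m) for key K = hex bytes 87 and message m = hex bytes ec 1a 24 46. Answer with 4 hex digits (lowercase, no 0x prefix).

02d9

Key hex bytes 87 is 1 byte ≤ B = 6; zero-pad to 6 bytes: K' = 87 00 00 00 00 00.
K' ⊕ ipad = b1 36 36 36 36 36.  K' ⊕ opad = db 5c 5c 5c 5c 5c.
Inner input = (K'⊕ipad) ∥ m = b1 36 36 36 36 36 ∥ ec 1a 24 46.
Inner hash: sum = 177+54+54+54+54+54+236+26+36+70 = 815 → 03 2f.
Outer input = (K'⊕opad) ∥ inner = db 5c 5c 5c 5c 5c ∥ 03 2f.
Outer hash (tag): sum = 219+92+92+92+92+92+3+47 = 729 → 02 d9.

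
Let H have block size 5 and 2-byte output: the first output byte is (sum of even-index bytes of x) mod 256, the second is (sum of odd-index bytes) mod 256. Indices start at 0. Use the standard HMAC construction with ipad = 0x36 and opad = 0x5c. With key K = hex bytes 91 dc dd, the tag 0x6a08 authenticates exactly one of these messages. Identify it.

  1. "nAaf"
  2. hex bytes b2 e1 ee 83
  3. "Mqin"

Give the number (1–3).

2

Key hex bytes 91 dc dd is 3 bytes ≤ B = 5; zero-pad to 5 bytes: K' = 91 dc dd 00 00.
K' ⊕ ipad = a7 ea eb 36 36; K' ⊕ opad = cd 80 81 5c 5c.
m1: inner = H(a7 ea eb 36 36 6e 41 61 66) = 6f ef; tag = H(cd 80 81 5c 5c 6f ef) = 994b
m2: inner = H(a7 ea eb 36 36 b2 e1 ee 83) = 2c c0; tag = H(cd 80 81 5c 5c 2c c0) = 6a08 ← matches
m3: inner = H(a7 ea eb 36 36 4d 71 69 6e) = a7 d6; tag = H(cd 80 81 5c 5c a7 d6) = 8083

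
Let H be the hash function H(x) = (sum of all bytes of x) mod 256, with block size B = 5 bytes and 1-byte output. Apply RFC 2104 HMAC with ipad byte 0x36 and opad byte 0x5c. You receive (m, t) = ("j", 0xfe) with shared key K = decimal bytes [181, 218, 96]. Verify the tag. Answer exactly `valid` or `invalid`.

valid

Key decimal bytes [181, 218, 96] = b5 da 60 is 3 bytes ≤ B = 5; zero-pad to 5 bytes: K' = b5 da 60 00 00.
K' ⊕ ipad = 83 ec 56 36 36; K' ⊕ opad = e9 86 3c 5c 5c.
Inner hash: sum = 131+236+86+54+54+106 = 667; mod 256 = 155 → 9b.
Outer hash (recomputed tag): sum = 233+134+60+92+92+155 = 766; mod 256 = 254 → fe.
Recomputed tag = fe; claimed = fe → match.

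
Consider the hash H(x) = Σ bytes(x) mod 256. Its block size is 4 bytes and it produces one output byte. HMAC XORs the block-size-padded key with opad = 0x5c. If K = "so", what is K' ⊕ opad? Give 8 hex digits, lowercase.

2f335c5c

Key "so" = 73 6f is 2 bytes ≤ B = 4; zero-pad to 4 bytes: K' = 73 6f 00 00.
XOR each byte with 0x5c: 73⊕5c=2f, 6f⊕5c=33, 00⊕5c=5c, 00⊕5c=5c.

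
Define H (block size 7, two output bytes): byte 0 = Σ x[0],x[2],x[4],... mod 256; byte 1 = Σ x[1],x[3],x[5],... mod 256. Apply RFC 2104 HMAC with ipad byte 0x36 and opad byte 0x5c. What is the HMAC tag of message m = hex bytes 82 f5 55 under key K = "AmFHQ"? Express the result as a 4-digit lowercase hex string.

861a

Key "AmFHQ" = 41 6d 46 48 51 is 5 bytes ≤ B = 7; zero-pad to 7 bytes: K' = 41 6d 46 48 51 00 00.
K' ⊕ ipad = 77 5b 70 7e 67 36 36.  K' ⊕ opad = 1d 31 1a 14 0d 5c 5c.
Inner input = (K'⊕ipad) ∥ m = 77 5b 70 7e 67 36 36 ∥ 82 f5 55.
Inner hash: even-index sum = 633 mod 256 = 121; odd-index sum = 486 mod 256 = 230 → 79 e6.
Outer input = (K'⊕opad) ∥ inner = 1d 31 1a 14 0d 5c 5c ∥ 79 e6.
Outer hash (tag): even-index sum = 390 mod 256 = 134; odd-index sum = 282 mod 256 = 26 → 86 1a.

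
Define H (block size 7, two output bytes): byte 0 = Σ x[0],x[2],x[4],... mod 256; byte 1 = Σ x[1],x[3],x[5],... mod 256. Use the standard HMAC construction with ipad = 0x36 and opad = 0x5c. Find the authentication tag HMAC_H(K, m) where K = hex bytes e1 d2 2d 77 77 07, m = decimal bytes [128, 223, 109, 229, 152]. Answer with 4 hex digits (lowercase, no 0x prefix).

9041

Key hex bytes e1 d2 2d 77 77 07 is 6 bytes ≤ B = 7; zero-pad to 7 bytes: K' = e1 d2 2d 77 77 07 00.
K' ⊕ ipad = d7 e4 1b 41 41 31 36.  K' ⊕ opad = bd 8e 71 2b 2b 5b 5c.
Inner input = (K'⊕ipad) ∥ m = d7 e4 1b 41 41 31 36 ∥ 80 df 6d e5 98.
Inner hash: even-index sum = 813 mod 256 = 45; odd-index sum = 731 mod 256 = 219 → 2d db.
Outer input = (K'⊕opad) ∥ inner = bd 8e 71 2b 2b 5b 5c ∥ 2d db.
Outer hash (tag): even-index sum = 656 mod 256 = 144; odd-index sum = 321 mod 256 = 65 → 90 41.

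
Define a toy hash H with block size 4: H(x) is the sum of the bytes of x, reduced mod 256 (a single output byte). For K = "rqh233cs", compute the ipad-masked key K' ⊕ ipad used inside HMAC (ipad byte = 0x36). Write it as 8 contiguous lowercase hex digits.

Key "rqh233cs" = 72 71 68 32 33 33 63 73 is 8 bytes > B = 4, so hash it first: H(key) = b9, then zero-pad to 4 bytes: K' = b9 00 00 00.
XOR each byte with 0x36: b9⊕36=8f, 00⊕36=36, 00⊕36=36, 00⊕36=36.

8f363636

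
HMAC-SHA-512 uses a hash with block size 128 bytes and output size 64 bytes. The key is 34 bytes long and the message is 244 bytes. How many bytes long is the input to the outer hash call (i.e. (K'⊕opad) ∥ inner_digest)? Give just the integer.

Key is 34 ≤ 128 bytes, zero-padded: |K'| = 128.
Outer input = (K'⊕opad) ∥ H(inner) → 128 + 64 = 192 bytes.

192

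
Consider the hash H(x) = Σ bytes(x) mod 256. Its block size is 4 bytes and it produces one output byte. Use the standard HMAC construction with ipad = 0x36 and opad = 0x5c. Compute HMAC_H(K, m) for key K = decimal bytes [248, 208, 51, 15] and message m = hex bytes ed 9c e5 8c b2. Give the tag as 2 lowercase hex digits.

90

Key decimal bytes [248, 208, 51, 15] = f8 d0 33 0f is exactly B = 4 bytes: K' = f8 d0 33 0f.
K' ⊕ ipad = ce e6 05 39.  K' ⊕ opad = a4 8c 6f 53.
Inner input = (K'⊕ipad) ∥ m = ce e6 05 39 ∥ ed 9c e5 8c b2.
Inner hash: sum = 206+230+5+57+237+156+229+140+178 = 1438; mod 256 = 158 → 9e.
Outer input = (K'⊕opad) ∥ inner = a4 8c 6f 53 ∥ 9e.
Outer hash (tag): sum = 164+140+111+83+158 = 656; mod 256 = 144 → 90.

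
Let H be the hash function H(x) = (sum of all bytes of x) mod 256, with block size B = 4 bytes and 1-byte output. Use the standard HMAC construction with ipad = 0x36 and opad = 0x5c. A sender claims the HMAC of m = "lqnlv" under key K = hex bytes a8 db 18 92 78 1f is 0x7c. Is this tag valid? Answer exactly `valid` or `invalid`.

Key hex bytes a8 db 18 92 78 1f is 6 bytes > B = 4, so hash it first: H(key) = c4, then zero-pad to 4 bytes: K' = c4 00 00 00.
K' ⊕ ipad = f2 36 36 36; K' ⊕ opad = 98 5c 5c 5c.
Inner hash: sum = 242+54+54+54+108+113+110+108+118 = 961; mod 256 = 193 → c1.
Outer hash (recomputed tag): sum = 152+92+92+92+193 = 621; mod 256 = 109 → 6d.
Recomputed tag = 6d; claimed = 7c → mismatch.

invalid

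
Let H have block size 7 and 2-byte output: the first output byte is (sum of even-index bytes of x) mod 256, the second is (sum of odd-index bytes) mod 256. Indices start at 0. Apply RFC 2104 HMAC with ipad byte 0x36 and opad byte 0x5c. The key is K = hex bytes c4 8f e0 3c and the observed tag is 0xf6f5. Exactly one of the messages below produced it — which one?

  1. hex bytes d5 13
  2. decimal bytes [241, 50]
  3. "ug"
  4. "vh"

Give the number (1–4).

2

Key hex bytes c4 8f e0 3c is 4 bytes ≤ B = 7; zero-pad to 7 bytes: K' = c4 8f e0 3c 00 00 00.
K' ⊕ ipad = f2 b9 d6 0a 36 36 36; K' ⊕ opad = 98 d3 bc 60 5c 5c 5c.
m1: inner = H(f2 b9 d6 0a 36 36 36 d5 13) = 47 ce; tag = H(98 d3 bc 60 5c 5c 5c 47 ce) = dad6
m2: inner = H(f2 b9 d6 0a 36 36 36 f1 32) = 66 ea; tag = H(98 d3 bc 60 5c 5c 5c 66 ea) = f6f5 ← matches
m3: inner = H(f2 b9 d6 0a 36 36 36 75 67) = 9b 6e; tag = H(98 d3 bc 60 5c 5c 5c 9b 6e) = 7a2a
m4: inner = H(f2 b9 d6 0a 36 36 36 76 68) = 9c 6f; tag = H(98 d3 bc 60 5c 5c 5c 9c 6f) = 7b2b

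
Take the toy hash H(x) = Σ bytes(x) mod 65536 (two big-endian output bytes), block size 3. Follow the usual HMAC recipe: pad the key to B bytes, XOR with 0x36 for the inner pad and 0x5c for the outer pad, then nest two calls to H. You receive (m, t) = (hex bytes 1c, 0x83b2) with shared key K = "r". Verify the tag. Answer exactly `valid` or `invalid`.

invalid

Key "r" = 72 is 1 byte ≤ B = 3; zero-pad to 3 bytes: K' = 72 00 00.
K' ⊕ ipad = 44 36 36; K' ⊕ opad = 2e 5c 5c.
Inner hash: sum = 68+54+54+28 = 204 → 00 cc.
Outer hash (recomputed tag): sum = 46+92+92+0+204 = 434 → 01 b2.
Recomputed tag = 01b2; claimed = 83b2 → mismatch.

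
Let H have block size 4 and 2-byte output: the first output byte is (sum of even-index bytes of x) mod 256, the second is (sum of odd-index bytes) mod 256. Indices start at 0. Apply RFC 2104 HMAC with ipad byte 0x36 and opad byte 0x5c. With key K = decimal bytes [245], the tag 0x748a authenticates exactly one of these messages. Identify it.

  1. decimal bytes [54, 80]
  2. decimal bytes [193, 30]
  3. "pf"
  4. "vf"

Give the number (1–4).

Key decimal bytes [245] = f5 is 1 byte ≤ B = 4; zero-pad to 4 bytes: K' = f5 00 00 00.
K' ⊕ ipad = c3 36 36 36; K' ⊕ opad = a9 5c 5c 5c.
m1: inner = H(c3 36 36 36 36 50) = 2f bc; tag = H(a9 5c 5c 5c 2f bc) = 3474
m2: inner = H(c3 36 36 36 c1 1e) = ba 8a; tag = H(a9 5c 5c 5c ba 8a) = bf42
m3: inner = H(c3 36 36 36 70 66) = 69 d2; tag = H(a9 5c 5c 5c 69 d2) = 6e8a
m4: inner = H(c3 36 36 36 76 66) = 6f d2; tag = H(a9 5c 5c 5c 6f d2) = 748a ← matches

4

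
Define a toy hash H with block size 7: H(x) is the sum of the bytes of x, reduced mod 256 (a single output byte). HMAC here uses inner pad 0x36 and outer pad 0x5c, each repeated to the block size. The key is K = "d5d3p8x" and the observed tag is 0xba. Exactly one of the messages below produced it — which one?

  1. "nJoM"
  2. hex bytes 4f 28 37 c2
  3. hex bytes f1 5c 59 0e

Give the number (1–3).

2

Key "d5d3p8x" = 64 35 64 33 70 38 78 is exactly B = 7 bytes: K' = 64 35 64 33 70 38 78.
K' ⊕ ipad = 52 03 52 05 46 0e 4e; K' ⊕ opad = 38 69 38 6f 2c 64 24.
m1: inner = H(52 03 52 05 46 0e 4e 6e 4a 6f 4d) = c2; tag = H(38 69 38 6f 2c 64 24 c2) = be
m2: inner = H(52 03 52 05 46 0e 4e 4f 28 37 c2) = be; tag = H(38 69 38 6f 2c 64 24 be) = ba ← matches
m3: inner = H(52 03 52 05 46 0e 4e f1 5c 59 0e) = 02; tag = H(38 69 38 6f 2c 64 24 02) = fe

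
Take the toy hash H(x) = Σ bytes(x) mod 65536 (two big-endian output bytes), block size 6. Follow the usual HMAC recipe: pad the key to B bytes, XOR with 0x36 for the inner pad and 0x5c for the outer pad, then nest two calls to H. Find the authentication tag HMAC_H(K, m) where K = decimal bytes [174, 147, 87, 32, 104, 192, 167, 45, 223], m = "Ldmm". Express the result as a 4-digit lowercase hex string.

Key decimal bytes [174, 147, 87, 32, 104, 192, 167, 45, 223] = ae 93 57 20 68 c0 a7 2d df is 9 bytes > B = 6, so hash it first: H(key) = 04 93, then zero-pad to 6 bytes: K' = 04 93 00 00 00 00.
K' ⊕ ipad = 32 a5 36 36 36 36.  K' ⊕ opad = 58 cf 5c 5c 5c 5c.
Inner input = (K'⊕ipad) ∥ m = 32 a5 36 36 36 36 ∥ 4c 64 6d 6d.
Inner hash: sum = 50+165+54+54+54+54+76+100+109+109 = 825 → 03 39.
Outer input = (K'⊕opad) ∥ inner = 58 cf 5c 5c 5c 5c ∥ 03 39.
Outer hash (tag): sum = 88+207+92+92+92+92+3+57 = 723 → 02 d3.

02d3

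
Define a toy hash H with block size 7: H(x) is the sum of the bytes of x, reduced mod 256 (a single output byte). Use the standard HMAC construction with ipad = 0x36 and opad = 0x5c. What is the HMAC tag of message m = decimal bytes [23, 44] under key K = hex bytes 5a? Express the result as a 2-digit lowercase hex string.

21

Key hex bytes 5a is 1 byte ≤ B = 7; zero-pad to 7 bytes: K' = 5a 00 00 00 00 00 00.
K' ⊕ ipad = 6c 36 36 36 36 36 36.  K' ⊕ opad = 06 5c 5c 5c 5c 5c 5c.
Inner input = (K'⊕ipad) ∥ m = 6c 36 36 36 36 36 36 ∥ 17 2c.
Inner hash: sum = 108+54+54+54+54+54+54+23+44 = 499; mod 256 = 243 → f3.
Outer input = (K'⊕opad) ∥ inner = 06 5c 5c 5c 5c 5c 5c ∥ f3.
Outer hash (tag): sum = 6+92+92+92+92+92+92+243 = 801; mod 256 = 33 → 21.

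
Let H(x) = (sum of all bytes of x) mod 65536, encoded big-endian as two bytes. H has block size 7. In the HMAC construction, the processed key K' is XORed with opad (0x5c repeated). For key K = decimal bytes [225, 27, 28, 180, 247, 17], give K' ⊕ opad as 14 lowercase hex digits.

Key decimal bytes [225, 27, 28, 180, 247, 17] = e1 1b 1c b4 f7 11 is 6 bytes ≤ B = 7; zero-pad to 7 bytes: K' = e1 1b 1c b4 f7 11 00.
XOR each byte with 0x5c: e1⊕5c=bd, 1b⊕5c=47, 1c⊕5c=40, b4⊕5c=e8, f7⊕5c=ab, 11⊕5c=4d, 00⊕5c=5c.

bd4740e8ab4d5c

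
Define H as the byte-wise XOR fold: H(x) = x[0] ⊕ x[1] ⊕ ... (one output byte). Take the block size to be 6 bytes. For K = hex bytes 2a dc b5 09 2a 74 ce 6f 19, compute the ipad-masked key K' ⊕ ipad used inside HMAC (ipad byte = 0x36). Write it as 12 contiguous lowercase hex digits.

Key hex bytes 2a dc b5 09 2a 74 ce 6f 19 is 9 bytes > B = 6, so hash it first: H(key) = ac, then zero-pad to 6 bytes: K' = ac 00 00 00 00 00.
XOR each byte with 0x36: ac⊕36=9a, 00⊕36=36, 00⊕36=36, 00⊕36=36, 00⊕36=36, 00⊕36=36.

9a3636363636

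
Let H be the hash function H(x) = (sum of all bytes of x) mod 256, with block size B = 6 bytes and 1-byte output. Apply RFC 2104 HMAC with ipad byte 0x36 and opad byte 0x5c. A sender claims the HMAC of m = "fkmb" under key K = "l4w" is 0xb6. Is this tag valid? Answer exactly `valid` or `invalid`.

valid

Key "l4w" = 6c 34 77 is 3 bytes ≤ B = 6; zero-pad to 6 bytes: K' = 6c 34 77 00 00 00.
K' ⊕ ipad = 5a 02 41 36 36 36; K' ⊕ opad = 30 68 2b 5c 5c 5c.
Inner hash: sum = 90+2+65+54+54+54+102+107+109+98 = 735; mod 256 = 223 → df.
Outer hash (recomputed tag): sum = 48+104+43+92+92+92+223 = 694; mod 256 = 182 → b6.
Recomputed tag = b6; claimed = b6 → match.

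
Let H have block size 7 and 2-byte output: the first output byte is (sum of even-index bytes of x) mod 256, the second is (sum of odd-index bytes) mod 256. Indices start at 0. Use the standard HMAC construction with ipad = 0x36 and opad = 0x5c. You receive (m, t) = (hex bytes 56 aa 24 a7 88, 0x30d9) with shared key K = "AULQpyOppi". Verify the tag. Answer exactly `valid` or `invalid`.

Key "AULQpyOppi" = 41 55 4c 51 70 79 4f 70 70 69 is 10 bytes > B = 7, so hash it first: H(key) = bc f8, then zero-pad to 7 bytes: K' = bc f8 00 00 00 00 00.
K' ⊕ ipad = 8a ce 36 36 36 36 36; K' ⊕ opad = e0 a4 5c 5c 5c 5c 5c.
Inner hash: even-index sum = 637 mod 256 = 125; odd-index sum = 572 mod 256 = 60 → 7d 3c.
Outer hash (recomputed tag): even-index sum = 560 mod 256 = 48; odd-index sum = 473 mod 256 = 217 → 30 d9.
Recomputed tag = 30d9; claimed = 30d9 → match.

valid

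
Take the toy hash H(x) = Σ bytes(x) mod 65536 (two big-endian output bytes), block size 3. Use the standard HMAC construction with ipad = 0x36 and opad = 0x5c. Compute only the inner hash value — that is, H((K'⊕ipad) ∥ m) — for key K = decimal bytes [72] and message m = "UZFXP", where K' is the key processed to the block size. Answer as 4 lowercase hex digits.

Key decimal bytes [72] = 48 is 1 byte ≤ B = 3; zero-pad to 3 bytes: K' = 48 00 00.
K' ⊕ ipad = 7e 36 36.
Inner input = 7e 36 36 ∥ 55 5a 46 58 50.
Inner hash: sum = 126+54+54+85+90+70+88+80 = 647 → 02 87.

0287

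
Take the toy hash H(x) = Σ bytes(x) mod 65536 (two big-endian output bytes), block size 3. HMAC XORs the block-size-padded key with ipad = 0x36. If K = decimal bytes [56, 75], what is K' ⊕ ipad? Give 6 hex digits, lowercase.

Key decimal bytes [56, 75] = 38 4b is 2 bytes ≤ B = 3; zero-pad to 3 bytes: K' = 38 4b 00.
XOR each byte with 0x36: 38⊕36=0e, 4b⊕36=7d, 00⊕36=36.

0e7d36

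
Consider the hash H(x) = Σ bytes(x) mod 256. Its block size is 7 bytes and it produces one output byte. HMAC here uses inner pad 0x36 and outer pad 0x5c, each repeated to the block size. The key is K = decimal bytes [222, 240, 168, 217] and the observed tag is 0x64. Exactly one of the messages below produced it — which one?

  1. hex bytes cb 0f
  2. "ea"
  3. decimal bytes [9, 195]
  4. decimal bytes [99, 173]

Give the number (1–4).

Key decimal bytes [222, 240, 168, 217] = de f0 a8 d9 is 4 bytes ≤ B = 7; zero-pad to 7 bytes: K' = de f0 a8 d9 00 00 00.
K' ⊕ ipad = e8 c6 9e ef 36 36 36; K' ⊕ opad = 82 ac f4 85 5c 5c 5c.
m1: inner = H(e8 c6 9e ef 36 36 36 cb 0f) = b7; tag = H(82 ac f4 85 5c 5c 5c b7) = 72
m2: inner = H(e8 c6 9e ef 36 36 36 65 61) = a3; tag = H(82 ac f4 85 5c 5c 5c a3) = 5e
m3: inner = H(e8 c6 9e ef 36 36 36 09 c3) = a9; tag = H(82 ac f4 85 5c 5c 5c a9) = 64 ← matches
m4: inner = H(e8 c6 9e ef 36 36 36 63 ad) = ed; tag = H(82 ac f4 85 5c 5c 5c ed) = a8

3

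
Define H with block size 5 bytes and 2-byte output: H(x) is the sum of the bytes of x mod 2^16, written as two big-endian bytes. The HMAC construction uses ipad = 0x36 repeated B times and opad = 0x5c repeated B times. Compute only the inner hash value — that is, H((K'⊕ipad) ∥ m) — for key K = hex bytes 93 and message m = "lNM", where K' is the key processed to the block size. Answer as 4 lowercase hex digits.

Key hex bytes 93 is 1 byte ≤ B = 5; zero-pad to 5 bytes: K' = 93 00 00 00 00.
K' ⊕ ipad = a5 36 36 36 36.
Inner input = a5 36 36 36 36 ∥ 6c 4e 4d.
Inner hash: sum = 165+54+54+54+54+108+78+77 = 644 → 02 84.

0284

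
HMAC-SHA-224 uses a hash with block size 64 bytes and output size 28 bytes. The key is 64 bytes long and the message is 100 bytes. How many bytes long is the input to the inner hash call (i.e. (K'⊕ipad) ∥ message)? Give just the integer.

164

Key is 64 ≤ 64 bytes, zero-padded: |K'| = 64.
Inner input = (K'⊕ipad) ∥ m → 64 + 100 = 164 bytes.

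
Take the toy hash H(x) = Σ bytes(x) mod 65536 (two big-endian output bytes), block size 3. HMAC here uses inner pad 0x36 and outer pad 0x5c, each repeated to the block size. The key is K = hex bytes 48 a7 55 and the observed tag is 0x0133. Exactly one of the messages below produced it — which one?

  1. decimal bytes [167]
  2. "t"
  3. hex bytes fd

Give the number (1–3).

1

Key hex bytes 48 a7 55 is exactly B = 3 bytes: K' = 48 a7 55.
K' ⊕ ipad = 7e 91 63; K' ⊕ opad = 14 fb 09.
m1: inner = H(7e 91 63 a7) = 02 19; tag = H(14 fb 09 02 19) = 0133 ← matches
m2: inner = H(7e 91 63 74) = 01 e6; tag = H(14 fb 09 01 e6) = 01ff
m3: inner = H(7e 91 63 fd) = 02 6f; tag = H(14 fb 09 02 6f) = 0189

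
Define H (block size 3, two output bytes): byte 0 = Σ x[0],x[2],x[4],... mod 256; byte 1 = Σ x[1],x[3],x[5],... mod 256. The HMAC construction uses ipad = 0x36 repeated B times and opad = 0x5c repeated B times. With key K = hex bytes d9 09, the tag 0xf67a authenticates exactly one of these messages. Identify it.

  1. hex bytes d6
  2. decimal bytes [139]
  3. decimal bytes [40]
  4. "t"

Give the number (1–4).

1

Key hex bytes d9 09 is 2 bytes ≤ B = 3; zero-pad to 3 bytes: K' = d9 09 00.
K' ⊕ ipad = ef 3f 36; K' ⊕ opad = 85 55 5c.
m1: inner = H(ef 3f 36 d6) = 25 15; tag = H(85 55 5c 25 15) = f67a ← matches
m2: inner = H(ef 3f 36 8b) = 25 ca; tag = H(85 55 5c 25 ca) = ab7a
m3: inner = H(ef 3f 36 28) = 25 67; tag = H(85 55 5c 25 67) = 487a
m4: inner = H(ef 3f 36 74) = 25 b3; tag = H(85 55 5c 25 b3) = 947a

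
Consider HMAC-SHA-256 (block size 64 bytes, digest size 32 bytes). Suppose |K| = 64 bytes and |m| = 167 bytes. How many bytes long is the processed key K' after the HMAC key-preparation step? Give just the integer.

64

Key is 64 ≤ 64 bytes, zero-padded: |K'| = 64.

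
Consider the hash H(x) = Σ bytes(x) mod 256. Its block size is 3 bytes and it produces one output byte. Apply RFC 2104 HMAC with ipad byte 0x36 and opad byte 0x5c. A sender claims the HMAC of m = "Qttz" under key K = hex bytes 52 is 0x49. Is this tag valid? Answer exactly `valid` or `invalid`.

valid

Key hex bytes 52 is 1 byte ≤ B = 3; zero-pad to 3 bytes: K' = 52 00 00.
K' ⊕ ipad = 64 36 36; K' ⊕ opad = 0e 5c 5c.
Inner hash: sum = 100+54+54+81+116+116+122 = 643; mod 256 = 131 → 83.
Outer hash (recomputed tag): sum = 14+92+92+131 = 329; mod 256 = 73 → 49.
Recomputed tag = 49; claimed = 49 → match.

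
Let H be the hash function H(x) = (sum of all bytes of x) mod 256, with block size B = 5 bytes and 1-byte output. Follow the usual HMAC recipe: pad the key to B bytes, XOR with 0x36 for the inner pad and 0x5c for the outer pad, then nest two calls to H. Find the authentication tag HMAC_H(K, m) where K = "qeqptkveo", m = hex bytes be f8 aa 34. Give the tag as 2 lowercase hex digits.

6e

Key "qeqptkveo" = 71 65 71 70 74 6b 76 65 6f is 9 bytes > B = 5, so hash it first: H(key) = e0, then zero-pad to 5 bytes: K' = e0 00 00 00 00.
K' ⊕ ipad = d6 36 36 36 36.  K' ⊕ opad = bc 5c 5c 5c 5c.
Inner input = (K'⊕ipad) ∥ m = d6 36 36 36 36 ∥ be f8 aa 34.
Inner hash: sum = 214+54+54+54+54+190+248+170+52 = 1090; mod 256 = 66 → 42.
Outer input = (K'⊕opad) ∥ inner = bc 5c 5c 5c 5c ∥ 42.
Outer hash (tag): sum = 188+92+92+92+92+66 = 622; mod 256 = 110 → 6e.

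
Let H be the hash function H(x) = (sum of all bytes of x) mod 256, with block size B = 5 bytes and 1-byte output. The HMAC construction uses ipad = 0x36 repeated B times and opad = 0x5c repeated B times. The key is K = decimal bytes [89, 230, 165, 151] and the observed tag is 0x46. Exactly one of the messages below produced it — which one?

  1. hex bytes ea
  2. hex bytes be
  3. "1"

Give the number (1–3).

Key decimal bytes [89, 230, 165, 151] = 59 e6 a5 97 is 4 bytes ≤ B = 5; zero-pad to 5 bytes: K' = 59 e6 a5 97 00.
K' ⊕ ipad = 6f d0 93 a1 36; K' ⊕ opad = 05 ba f9 cb 5c.
m1: inner = H(6f d0 93 a1 36 ea) = 93; tag = H(05 ba f9 cb 5c 93) = 72
m2: inner = H(6f d0 93 a1 36 be) = 67; tag = H(05 ba f9 cb 5c 67) = 46 ← matches
m3: inner = H(6f d0 93 a1 36 31) = da; tag = H(05 ba f9 cb 5c da) = b9

2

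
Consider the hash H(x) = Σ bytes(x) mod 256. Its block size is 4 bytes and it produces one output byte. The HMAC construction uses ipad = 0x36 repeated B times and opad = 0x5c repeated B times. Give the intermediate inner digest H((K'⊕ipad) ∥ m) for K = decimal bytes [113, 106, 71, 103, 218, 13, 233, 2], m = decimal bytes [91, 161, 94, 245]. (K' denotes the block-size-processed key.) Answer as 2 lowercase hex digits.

5e

Key decimal bytes [113, 106, 71, 103, 218, 13, 233, 2] = 71 6a 47 67 da 0d e9 02 is 8 bytes > B = 4, so hash it first: H(key) = 5b, then zero-pad to 4 bytes: K' = 5b 00 00 00.
K' ⊕ ipad = 6d 36 36 36.
Inner input = 6d 36 36 36 ∥ 5b a1 5e f5.
Inner hash: sum = 109+54+54+54+91+161+94+245 = 862; mod 256 = 94 → 5e.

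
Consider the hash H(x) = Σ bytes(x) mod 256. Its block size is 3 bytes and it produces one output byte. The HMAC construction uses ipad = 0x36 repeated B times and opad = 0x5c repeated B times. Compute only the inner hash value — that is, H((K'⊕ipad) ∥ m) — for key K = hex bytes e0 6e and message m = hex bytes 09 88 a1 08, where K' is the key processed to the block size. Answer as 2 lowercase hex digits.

Key hex bytes e0 6e is 2 bytes ≤ B = 3; zero-pad to 3 bytes: K' = e0 6e 00.
K' ⊕ ipad = d6 58 36.
Inner input = d6 58 36 ∥ 09 88 a1 08.
Inner hash: sum = 214+88+54+9+136+161+8 = 670; mod 256 = 158 → 9e.

9e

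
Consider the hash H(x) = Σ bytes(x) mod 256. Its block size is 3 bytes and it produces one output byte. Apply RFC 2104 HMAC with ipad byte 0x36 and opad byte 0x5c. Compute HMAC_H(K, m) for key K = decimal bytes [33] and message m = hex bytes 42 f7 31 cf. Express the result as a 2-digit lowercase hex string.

Key decimal bytes [33] = 21 is 1 byte ≤ B = 3; zero-pad to 3 bytes: K' = 21 00 00.
K' ⊕ ipad = 17 36 36.  K' ⊕ opad = 7d 5c 5c.
Inner input = (K'⊕ipad) ∥ m = 17 36 36 ∥ 42 f7 31 cf.
Inner hash: sum = 23+54+54+66+247+49+207 = 700; mod 256 = 188 → bc.
Outer input = (K'⊕opad) ∥ inner = 7d 5c 5c ∥ bc.
Outer hash (tag): sum = 125+92+92+188 = 497; mod 256 = 241 → f1.

f1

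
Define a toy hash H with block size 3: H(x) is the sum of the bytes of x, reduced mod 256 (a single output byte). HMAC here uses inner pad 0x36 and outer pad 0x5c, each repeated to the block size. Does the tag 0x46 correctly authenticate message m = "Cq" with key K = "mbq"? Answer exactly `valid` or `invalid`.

Key "mbq" = 6d 62 71 is exactly B = 3 bytes: K' = 6d 62 71.
K' ⊕ ipad = 5b 54 47; K' ⊕ opad = 31 3e 2d.
Inner hash: sum = 91+84+71+67+113 = 426; mod 256 = 170 → aa.
Outer hash (recomputed tag): sum = 49+62+45+170 = 326; mod 256 = 70 → 46.
Recomputed tag = 46; claimed = 46 → match.

valid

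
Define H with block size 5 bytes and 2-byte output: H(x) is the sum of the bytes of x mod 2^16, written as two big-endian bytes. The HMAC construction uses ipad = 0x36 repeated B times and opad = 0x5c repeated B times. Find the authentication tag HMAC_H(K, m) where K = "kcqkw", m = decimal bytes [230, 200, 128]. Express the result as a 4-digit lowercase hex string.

01cd

Key "kcqkw" = 6b 63 71 6b 77 is exactly B = 5 bytes: K' = 6b 63 71 6b 77.
K' ⊕ ipad = 5d 55 47 5d 41.  K' ⊕ opad = 37 3f 2d 37 2b.
Inner input = (K'⊕ipad) ∥ m = 5d 55 47 5d 41 ∥ e6 c8 80.
Inner hash: sum = 93+85+71+93+65+230+200+128 = 965 → 03 c5.
Outer input = (K'⊕opad) ∥ inner = 37 3f 2d 37 2b ∥ 03 c5.
Outer hash (tag): sum = 55+63+45+55+43+3+197 = 461 → 01 cd.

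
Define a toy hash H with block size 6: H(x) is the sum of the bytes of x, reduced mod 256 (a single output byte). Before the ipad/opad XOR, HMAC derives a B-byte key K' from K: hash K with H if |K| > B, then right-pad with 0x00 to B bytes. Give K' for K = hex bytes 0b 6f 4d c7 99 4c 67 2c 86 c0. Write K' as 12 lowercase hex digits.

4c0000000000

|K| = 10 > B = 6, so first hash the key.
H(K): sum = 11+111+77+199+153+76+103+44+134+192 = 1100; mod 256 = 76 → 4c.
Zero-pad H(K) = 4c to 6 bytes: K' = 4c 00 00 00 00 00.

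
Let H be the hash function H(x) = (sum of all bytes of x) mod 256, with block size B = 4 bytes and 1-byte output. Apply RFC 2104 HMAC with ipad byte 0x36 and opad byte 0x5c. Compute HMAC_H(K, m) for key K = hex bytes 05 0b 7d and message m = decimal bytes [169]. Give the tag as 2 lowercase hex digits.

c7

Key hex bytes 05 0b 7d is 3 bytes ≤ B = 4; zero-pad to 4 bytes: K' = 05 0b 7d 00.
K' ⊕ ipad = 33 3d 4b 36.  K' ⊕ opad = 59 57 21 5c.
Inner input = (K'⊕ipad) ∥ m = 33 3d 4b 36 ∥ a9.
Inner hash: sum = 51+61+75+54+169 = 410; mod 256 = 154 → 9a.
Outer input = (K'⊕opad) ∥ inner = 59 57 21 5c ∥ 9a.
Outer hash (tag): sum = 89+87+33+92+154 = 455; mod 256 = 199 → c7.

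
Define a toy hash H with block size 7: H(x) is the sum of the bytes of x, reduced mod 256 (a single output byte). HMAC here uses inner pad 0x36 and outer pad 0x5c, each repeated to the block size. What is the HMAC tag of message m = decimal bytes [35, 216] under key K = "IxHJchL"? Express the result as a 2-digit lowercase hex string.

Key "IxHJchL" = 49 78 48 4a 63 68 4c is exactly B = 7 bytes: K' = 49 78 48 4a 63 68 4c.
K' ⊕ ipad = 7f 4e 7e 7c 55 5e 7a.  K' ⊕ opad = 15 24 14 16 3f 34 10.
Inner input = (K'⊕ipad) ∥ m = 7f 4e 7e 7c 55 5e 7a ∥ 23 d8.
Inner hash: sum = 127+78+126+124+85+94+122+35+216 = 1007; mod 256 = 239 → ef.
Outer input = (K'⊕opad) ∥ inner = 15 24 14 16 3f 34 10 ∥ ef.
Outer hash (tag): sum = 21+36+20+22+63+52+16+239 = 469; mod 256 = 213 → d5.

d5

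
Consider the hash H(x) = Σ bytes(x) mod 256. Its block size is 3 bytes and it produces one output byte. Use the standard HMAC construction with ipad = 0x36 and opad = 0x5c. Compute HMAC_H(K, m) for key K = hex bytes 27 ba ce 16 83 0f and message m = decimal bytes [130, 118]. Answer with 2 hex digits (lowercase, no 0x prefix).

88

Key hex bytes 27 ba ce 16 83 0f is 6 bytes > B = 3, so hash it first: H(key) = 57, then zero-pad to 3 bytes: K' = 57 00 00.
K' ⊕ ipad = 61 36 36.  K' ⊕ opad = 0b 5c 5c.
Inner input = (K'⊕ipad) ∥ m = 61 36 36 ∥ 82 76.
Inner hash: sum = 97+54+54+130+118 = 453; mod 256 = 197 → c5.
Outer input = (K'⊕opad) ∥ inner = 0b 5c 5c ∥ c5.
Outer hash (tag): sum = 11+92+92+197 = 392; mod 256 = 136 → 88.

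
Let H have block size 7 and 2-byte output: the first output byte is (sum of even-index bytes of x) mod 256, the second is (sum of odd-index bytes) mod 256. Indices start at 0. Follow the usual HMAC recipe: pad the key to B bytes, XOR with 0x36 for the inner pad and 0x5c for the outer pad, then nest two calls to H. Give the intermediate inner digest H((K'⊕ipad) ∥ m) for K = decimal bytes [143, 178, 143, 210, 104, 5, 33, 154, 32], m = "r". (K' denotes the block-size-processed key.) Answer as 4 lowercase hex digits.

Key decimal bytes [143, 178, 143, 210, 104, 5, 33, 154, 32] = 8f b2 8f d2 68 05 21 9a 20 is 9 bytes > B = 7, so hash it first: H(key) = c7 23, then zero-pad to 7 bytes: K' = c7 23 00 00 00 00 00.
K' ⊕ ipad = f1 15 36 36 36 36 36.
Inner input = f1 15 36 36 36 36 36 ∥ 72.
Inner hash: even-index sum = 403 mod 256 = 147; odd-index sum = 243 mod 256 = 243 → 93 f3.

93f3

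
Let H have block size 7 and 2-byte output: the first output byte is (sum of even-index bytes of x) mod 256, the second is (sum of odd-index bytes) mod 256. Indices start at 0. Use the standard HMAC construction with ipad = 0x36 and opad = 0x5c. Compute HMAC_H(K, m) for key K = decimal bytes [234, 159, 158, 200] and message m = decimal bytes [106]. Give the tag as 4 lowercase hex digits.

Key decimal bytes [234, 159, 158, 200] = ea 9f 9e c8 is 4 bytes ≤ B = 7; zero-pad to 7 bytes: K' = ea 9f 9e c8 00 00 00.
K' ⊕ ipad = dc a9 a8 fe 36 36 36.  K' ⊕ opad = b6 c3 c2 94 5c 5c 5c.
Inner input = (K'⊕ipad) ∥ m = dc a9 a8 fe 36 36 36 ∥ 6a.
Inner hash: even-index sum = 496 mod 256 = 240; odd-index sum = 583 mod 256 = 71 → f0 47.
Outer input = (K'⊕opad) ∥ inner = b6 c3 c2 94 5c 5c 5c ∥ f0 47.
Outer hash (tag): even-index sum = 631 mod 256 = 119; odd-index sum = 675 mod 256 = 163 → 77 a3.

77a3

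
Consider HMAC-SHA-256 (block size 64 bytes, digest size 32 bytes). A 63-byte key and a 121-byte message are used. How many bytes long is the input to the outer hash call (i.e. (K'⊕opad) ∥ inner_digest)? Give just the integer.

Key is 63 ≤ 64 bytes, zero-padded: |K'| = 64.
Outer input = (K'⊕opad) ∥ H(inner) → 64 + 32 = 96 bytes.

96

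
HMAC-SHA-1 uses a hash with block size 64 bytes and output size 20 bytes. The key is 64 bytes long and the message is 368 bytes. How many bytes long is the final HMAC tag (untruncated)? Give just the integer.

20

The tag is one SHA-1 digest: 20 bytes.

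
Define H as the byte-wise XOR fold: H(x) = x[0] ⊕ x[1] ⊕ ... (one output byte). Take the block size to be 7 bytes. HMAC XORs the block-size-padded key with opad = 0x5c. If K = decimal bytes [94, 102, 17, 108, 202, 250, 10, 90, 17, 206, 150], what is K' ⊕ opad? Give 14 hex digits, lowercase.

305c5c5c5c5c5c

Key decimal bytes [94, 102, 17, 108, 202, 250, 10, 90, 17, 206, 150] = 5e 66 11 6c ca fa 0a 5a 11 ce 96 is 11 bytes > B = 7, so hash it first: H(key) = 6c, then zero-pad to 7 bytes: K' = 6c 00 00 00 00 00 00.
XOR each byte with 0x5c: 6c⊕5c=30, 00⊕5c=5c, 00⊕5c=5c, 00⊕5c=5c, 00⊕5c=5c, 00⊕5c=5c, 00⊕5c=5c.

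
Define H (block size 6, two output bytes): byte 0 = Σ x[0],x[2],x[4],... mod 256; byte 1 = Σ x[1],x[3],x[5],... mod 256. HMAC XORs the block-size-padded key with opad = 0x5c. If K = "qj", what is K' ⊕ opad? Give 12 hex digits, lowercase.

Key "qj" = 71 6a is 2 bytes ≤ B = 6; zero-pad to 6 bytes: K' = 71 6a 00 00 00 00.
XOR each byte with 0x5c: 71⊕5c=2d, 6a⊕5c=36, 00⊕5c=5c, 00⊕5c=5c, 00⊕5c=5c, 00⊕5c=5c.

2d365c5c5c5c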